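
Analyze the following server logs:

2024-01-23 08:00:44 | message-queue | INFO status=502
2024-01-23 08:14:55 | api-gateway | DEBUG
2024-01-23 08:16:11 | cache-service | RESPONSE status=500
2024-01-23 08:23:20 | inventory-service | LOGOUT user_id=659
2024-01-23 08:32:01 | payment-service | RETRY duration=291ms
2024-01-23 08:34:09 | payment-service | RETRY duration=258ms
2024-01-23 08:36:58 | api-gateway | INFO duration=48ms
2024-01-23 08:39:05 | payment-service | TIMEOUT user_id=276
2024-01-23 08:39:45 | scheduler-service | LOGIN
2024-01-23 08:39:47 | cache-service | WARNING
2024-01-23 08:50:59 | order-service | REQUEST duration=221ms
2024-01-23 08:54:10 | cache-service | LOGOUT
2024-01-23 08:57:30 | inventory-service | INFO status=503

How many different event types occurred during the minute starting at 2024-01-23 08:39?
3

To count unique event types:

1. Filter events in the minute starting at 2024-01-23 08:39
2. Extract event types from matching entries
3. Count unique types: 3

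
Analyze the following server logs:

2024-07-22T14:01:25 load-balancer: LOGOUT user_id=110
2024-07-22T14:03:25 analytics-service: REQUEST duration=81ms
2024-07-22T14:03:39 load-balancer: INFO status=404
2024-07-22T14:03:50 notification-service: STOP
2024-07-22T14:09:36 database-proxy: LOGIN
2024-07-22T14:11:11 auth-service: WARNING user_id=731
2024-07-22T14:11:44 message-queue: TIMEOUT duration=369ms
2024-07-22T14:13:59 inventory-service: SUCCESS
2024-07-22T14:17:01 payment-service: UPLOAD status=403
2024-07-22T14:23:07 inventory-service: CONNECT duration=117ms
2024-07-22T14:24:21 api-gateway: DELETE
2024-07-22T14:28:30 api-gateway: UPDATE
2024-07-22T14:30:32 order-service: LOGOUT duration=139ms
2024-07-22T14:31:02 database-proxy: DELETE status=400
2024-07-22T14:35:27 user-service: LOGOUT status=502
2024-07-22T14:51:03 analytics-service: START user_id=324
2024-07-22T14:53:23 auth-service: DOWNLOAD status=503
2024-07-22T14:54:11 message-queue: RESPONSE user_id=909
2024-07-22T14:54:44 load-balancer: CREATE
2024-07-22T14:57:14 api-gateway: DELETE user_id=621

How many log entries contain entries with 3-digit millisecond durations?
3

To find matching entries:

1. Pattern to match: entries with 3-digit millisecond durations
2. Scan each log entry for the pattern
3. Count matches: 3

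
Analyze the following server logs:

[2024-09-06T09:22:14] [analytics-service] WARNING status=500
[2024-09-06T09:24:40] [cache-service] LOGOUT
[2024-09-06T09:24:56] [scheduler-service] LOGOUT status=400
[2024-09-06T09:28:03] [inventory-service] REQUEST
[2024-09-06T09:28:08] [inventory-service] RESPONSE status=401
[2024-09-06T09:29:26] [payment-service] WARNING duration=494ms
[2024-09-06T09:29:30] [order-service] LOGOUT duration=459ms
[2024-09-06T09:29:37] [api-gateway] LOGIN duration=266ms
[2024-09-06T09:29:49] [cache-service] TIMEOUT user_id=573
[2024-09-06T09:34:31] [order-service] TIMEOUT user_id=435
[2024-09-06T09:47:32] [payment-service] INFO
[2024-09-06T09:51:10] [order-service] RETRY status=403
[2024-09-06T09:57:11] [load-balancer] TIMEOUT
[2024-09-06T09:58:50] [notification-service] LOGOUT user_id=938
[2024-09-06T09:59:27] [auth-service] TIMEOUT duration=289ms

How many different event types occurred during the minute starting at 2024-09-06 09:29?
4

To count unique event types:

1. Filter events in the minute starting at 2024-09-06 09:29
2. Extract event types from matching entries
3. Count unique types: 4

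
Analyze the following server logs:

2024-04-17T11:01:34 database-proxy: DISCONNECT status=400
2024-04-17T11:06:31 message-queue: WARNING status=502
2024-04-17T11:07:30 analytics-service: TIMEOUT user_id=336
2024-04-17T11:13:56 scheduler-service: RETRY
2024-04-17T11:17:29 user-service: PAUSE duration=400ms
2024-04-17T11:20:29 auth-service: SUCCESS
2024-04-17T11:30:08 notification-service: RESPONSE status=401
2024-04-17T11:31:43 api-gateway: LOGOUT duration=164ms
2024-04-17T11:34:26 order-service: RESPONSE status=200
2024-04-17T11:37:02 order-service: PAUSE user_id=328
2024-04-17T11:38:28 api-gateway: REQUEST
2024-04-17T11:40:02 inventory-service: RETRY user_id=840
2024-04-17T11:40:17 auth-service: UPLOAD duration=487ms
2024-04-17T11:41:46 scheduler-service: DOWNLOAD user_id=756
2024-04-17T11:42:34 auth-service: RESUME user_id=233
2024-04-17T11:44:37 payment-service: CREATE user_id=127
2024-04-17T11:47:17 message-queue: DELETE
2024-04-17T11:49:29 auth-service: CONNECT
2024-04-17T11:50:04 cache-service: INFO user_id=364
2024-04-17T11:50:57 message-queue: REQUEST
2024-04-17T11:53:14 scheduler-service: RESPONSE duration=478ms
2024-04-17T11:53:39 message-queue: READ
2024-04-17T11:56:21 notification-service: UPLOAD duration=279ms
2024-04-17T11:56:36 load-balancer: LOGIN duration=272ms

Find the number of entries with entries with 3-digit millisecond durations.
6

To find matching entries:

1. Pattern to match: entries with 3-digit millisecond durations
2. Scan each log entry for the pattern
3. Count matches: 6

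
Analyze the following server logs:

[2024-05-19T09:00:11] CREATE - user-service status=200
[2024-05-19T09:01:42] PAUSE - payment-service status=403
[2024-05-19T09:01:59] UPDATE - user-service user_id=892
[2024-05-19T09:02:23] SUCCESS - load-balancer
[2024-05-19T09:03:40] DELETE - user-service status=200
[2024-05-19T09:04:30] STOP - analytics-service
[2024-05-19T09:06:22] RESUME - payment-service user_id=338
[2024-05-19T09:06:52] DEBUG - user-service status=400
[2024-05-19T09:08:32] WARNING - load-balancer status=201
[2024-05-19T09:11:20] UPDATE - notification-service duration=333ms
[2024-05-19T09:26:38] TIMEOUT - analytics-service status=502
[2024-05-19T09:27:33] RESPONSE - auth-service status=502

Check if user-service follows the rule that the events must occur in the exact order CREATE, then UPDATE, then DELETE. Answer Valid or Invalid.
Valid

To validate ordering:

1. Required order: CREATE → UPDATE → DELETE
2. Rule: the events must occur in the exact order CREATE, then UPDATE, then DELETE
3. Check actual order of events for user-service
4. Result: Valid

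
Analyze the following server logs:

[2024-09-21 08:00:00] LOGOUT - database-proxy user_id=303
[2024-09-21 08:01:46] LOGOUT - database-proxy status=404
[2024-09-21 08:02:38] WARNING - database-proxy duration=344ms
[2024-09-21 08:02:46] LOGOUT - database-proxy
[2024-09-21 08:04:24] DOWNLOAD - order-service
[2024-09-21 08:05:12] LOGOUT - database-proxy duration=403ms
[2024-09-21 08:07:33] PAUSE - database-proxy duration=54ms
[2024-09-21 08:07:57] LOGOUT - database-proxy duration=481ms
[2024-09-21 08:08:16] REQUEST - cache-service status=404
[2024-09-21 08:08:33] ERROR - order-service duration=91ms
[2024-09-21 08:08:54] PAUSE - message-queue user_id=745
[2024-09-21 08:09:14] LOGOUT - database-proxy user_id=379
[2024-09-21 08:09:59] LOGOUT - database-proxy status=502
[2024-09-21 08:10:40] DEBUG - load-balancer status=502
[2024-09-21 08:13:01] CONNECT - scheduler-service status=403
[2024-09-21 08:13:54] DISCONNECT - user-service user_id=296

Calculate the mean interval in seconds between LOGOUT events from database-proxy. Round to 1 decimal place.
99.8

To calculate average interval:

1. Find all LOGOUT events for database-proxy in order
2. Calculate time gaps between consecutive events
3. Compute mean of gaps: 599 / 6 = 99.8 seconds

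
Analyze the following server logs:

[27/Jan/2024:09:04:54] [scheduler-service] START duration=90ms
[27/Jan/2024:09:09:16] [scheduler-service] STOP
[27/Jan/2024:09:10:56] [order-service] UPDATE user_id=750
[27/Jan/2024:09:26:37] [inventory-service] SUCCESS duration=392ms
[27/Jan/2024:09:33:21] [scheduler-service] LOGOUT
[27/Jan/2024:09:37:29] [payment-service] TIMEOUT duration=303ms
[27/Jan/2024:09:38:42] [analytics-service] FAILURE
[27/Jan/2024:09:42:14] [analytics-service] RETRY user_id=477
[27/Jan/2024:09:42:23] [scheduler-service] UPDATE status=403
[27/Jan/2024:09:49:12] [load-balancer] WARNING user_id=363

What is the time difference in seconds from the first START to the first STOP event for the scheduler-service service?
262

To find the time between events:

1. Locate the first START event for scheduler-service: 27/Jan/2024:09:04:54
2. Locate the first STOP event for scheduler-service: 27/Jan/2024:09:09:16
3. Calculate the difference: 27/Jan/2024:09:09:16 - 27/Jan/2024:09:04:54 = 262 seconds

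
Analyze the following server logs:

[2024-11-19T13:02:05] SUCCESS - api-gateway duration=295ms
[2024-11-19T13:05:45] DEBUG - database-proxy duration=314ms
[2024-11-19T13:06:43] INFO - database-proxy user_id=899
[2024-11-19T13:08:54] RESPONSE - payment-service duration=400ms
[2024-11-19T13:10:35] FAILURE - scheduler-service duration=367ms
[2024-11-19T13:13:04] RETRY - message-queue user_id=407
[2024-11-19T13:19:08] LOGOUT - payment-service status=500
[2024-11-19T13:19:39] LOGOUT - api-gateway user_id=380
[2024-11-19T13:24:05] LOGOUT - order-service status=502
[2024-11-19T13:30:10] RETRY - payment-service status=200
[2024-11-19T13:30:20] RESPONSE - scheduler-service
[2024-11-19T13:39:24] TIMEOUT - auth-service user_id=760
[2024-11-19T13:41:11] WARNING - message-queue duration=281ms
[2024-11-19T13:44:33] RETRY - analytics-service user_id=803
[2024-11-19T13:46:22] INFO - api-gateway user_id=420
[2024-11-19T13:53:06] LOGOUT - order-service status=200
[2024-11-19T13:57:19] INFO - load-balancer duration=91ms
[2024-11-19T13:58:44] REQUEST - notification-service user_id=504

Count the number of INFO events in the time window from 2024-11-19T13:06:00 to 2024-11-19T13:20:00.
1

To count events in the time window:

1. Window boundaries: 2024-11-19T13:06:00 to 2024-11-19T13:20:00
2. Filter for INFO events within this window
3. Count matching events: 1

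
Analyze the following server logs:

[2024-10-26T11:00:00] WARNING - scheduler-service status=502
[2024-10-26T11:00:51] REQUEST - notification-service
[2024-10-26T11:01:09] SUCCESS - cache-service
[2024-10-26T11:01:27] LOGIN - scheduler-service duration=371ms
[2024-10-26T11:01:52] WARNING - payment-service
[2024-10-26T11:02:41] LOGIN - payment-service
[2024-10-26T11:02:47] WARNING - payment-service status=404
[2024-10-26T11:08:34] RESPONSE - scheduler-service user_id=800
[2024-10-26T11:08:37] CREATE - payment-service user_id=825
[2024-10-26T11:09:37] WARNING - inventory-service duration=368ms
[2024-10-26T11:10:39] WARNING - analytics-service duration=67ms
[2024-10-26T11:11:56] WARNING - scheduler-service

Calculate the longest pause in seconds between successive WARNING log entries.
410

To find the longest gap:

1. Extract all WARNING events in chronological order
2. Calculate time differences between consecutive events
3. Find the maximum difference
4. Longest gap: 410 seconds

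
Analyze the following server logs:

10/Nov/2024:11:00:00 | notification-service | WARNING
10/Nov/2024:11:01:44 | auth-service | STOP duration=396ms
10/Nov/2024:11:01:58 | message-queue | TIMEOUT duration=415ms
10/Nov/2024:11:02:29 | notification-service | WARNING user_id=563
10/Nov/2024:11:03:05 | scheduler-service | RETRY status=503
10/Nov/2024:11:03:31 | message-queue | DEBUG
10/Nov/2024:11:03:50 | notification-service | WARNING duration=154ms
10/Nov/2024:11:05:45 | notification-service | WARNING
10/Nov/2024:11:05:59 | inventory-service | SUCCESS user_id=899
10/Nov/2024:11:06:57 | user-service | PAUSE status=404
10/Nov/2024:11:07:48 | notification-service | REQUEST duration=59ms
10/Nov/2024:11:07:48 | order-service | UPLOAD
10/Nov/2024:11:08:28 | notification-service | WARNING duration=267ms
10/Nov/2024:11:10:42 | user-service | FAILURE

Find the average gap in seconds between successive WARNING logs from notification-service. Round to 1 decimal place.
127.0

To calculate average interval:

1. Find all WARNING events for notification-service in order
2. Calculate time gaps between consecutive events
3. Compute mean of gaps: 508 / 4 = 127.0 seconds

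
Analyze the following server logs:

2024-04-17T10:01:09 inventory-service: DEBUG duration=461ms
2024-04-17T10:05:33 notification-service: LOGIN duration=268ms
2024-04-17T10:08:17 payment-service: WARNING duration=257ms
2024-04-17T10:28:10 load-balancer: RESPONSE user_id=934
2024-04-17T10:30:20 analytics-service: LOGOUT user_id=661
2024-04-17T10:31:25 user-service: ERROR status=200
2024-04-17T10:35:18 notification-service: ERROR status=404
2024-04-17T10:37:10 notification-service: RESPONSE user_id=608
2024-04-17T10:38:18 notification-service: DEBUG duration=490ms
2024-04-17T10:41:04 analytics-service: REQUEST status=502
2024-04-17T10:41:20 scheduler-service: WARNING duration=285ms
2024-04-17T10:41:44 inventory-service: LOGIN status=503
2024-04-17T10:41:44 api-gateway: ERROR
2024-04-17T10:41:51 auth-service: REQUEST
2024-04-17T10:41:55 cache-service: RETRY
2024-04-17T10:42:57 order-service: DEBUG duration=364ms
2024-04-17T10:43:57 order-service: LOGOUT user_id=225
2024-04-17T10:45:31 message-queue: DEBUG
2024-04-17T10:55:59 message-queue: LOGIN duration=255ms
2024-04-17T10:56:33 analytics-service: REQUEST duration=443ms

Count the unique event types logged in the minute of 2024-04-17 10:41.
5

To count unique event types:

1. Filter events in the minute starting at 2024-04-17 10:41
2. Extract event types from matching entries
3. Count unique types: 5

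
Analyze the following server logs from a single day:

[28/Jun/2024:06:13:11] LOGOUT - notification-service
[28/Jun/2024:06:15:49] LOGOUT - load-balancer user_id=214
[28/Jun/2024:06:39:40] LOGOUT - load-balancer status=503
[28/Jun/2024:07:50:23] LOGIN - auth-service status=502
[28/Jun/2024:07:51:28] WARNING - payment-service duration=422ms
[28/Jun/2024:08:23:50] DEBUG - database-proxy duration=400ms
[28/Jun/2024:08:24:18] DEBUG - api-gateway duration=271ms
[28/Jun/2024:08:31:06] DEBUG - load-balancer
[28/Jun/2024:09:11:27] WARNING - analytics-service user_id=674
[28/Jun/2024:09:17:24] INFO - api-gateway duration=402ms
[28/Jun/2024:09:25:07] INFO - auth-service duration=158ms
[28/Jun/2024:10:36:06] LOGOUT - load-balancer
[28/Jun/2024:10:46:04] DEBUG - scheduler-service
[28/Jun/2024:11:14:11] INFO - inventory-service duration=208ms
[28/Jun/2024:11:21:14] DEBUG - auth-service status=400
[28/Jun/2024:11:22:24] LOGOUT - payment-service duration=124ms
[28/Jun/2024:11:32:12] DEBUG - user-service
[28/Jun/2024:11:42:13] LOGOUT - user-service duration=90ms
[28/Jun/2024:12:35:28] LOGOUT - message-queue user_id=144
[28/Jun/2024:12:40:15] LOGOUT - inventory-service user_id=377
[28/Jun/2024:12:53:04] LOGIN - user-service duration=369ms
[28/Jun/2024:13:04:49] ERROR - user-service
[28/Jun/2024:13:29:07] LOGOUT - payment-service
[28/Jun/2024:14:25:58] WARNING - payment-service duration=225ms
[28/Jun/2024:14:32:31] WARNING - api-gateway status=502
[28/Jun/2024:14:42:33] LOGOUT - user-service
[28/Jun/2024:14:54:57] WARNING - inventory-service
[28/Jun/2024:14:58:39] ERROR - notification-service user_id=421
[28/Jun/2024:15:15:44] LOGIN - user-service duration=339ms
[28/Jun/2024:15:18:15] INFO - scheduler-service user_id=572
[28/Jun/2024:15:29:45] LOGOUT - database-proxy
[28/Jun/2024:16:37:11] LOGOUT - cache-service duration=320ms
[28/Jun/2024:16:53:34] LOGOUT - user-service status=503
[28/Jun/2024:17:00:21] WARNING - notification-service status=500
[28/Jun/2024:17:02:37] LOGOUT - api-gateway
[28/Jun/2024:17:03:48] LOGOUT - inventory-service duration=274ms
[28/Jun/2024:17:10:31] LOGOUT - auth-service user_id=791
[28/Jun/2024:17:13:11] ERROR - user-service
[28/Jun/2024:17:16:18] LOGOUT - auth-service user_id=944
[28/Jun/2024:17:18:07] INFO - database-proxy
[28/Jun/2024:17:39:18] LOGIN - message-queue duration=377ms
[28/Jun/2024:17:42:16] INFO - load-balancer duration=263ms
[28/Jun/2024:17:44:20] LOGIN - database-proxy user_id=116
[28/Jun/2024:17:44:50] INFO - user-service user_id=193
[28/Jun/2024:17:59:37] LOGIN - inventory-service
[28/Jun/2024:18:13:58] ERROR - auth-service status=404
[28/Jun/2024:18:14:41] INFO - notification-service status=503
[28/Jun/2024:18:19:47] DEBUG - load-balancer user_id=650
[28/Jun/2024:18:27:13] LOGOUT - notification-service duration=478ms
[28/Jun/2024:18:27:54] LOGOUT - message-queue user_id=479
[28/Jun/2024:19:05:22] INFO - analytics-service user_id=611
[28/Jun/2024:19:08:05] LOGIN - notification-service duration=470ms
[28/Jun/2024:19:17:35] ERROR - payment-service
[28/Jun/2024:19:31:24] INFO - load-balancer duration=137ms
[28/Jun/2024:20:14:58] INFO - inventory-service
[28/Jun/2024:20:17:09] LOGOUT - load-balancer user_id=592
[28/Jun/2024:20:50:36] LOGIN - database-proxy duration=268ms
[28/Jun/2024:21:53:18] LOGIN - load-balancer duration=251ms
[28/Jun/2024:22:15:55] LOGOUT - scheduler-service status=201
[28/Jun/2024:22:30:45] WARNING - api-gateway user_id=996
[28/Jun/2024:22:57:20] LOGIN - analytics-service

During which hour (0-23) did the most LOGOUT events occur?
17

To find the peak hour:

1. Group all LOGOUT events by hour
2. Count events in each hour
3. Find hour with maximum count
4. Peak hour: 17 (with 4 events)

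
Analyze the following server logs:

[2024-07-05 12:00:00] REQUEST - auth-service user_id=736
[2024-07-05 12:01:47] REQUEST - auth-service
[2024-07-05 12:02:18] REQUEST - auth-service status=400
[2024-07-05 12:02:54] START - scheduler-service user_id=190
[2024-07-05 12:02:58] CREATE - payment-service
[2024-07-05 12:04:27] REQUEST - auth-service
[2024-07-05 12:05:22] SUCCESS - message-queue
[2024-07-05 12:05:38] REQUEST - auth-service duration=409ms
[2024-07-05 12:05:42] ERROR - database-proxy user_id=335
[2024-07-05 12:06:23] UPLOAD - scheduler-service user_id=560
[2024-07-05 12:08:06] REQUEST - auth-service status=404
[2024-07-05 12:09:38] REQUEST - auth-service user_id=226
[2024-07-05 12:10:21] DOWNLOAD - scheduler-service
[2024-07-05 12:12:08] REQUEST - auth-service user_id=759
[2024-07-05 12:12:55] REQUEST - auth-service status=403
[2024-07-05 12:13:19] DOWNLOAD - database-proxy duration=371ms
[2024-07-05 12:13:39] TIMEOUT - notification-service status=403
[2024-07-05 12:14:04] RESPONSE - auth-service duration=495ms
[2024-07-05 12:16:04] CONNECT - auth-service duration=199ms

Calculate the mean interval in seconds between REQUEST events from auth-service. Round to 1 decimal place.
96.9

To calculate average interval:

1. Find all REQUEST events for auth-service in order
2. Calculate time gaps between consecutive events
3. Compute mean of gaps: 775 / 8 = 96.9 seconds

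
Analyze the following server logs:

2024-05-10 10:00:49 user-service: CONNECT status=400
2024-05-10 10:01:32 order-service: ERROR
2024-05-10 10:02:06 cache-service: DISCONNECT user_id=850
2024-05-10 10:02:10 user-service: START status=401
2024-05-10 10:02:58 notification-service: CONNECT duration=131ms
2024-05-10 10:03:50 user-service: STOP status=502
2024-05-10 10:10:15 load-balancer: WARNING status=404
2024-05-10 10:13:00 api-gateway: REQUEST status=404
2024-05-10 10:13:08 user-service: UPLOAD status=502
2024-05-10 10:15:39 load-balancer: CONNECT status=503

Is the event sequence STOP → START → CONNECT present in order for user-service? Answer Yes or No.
No

To verify sequence order:

1. Find all events in sequence STOP → START → CONNECT for user-service
2. Extract their timestamps
3. Check if timestamps are in ascending order
4. Result: No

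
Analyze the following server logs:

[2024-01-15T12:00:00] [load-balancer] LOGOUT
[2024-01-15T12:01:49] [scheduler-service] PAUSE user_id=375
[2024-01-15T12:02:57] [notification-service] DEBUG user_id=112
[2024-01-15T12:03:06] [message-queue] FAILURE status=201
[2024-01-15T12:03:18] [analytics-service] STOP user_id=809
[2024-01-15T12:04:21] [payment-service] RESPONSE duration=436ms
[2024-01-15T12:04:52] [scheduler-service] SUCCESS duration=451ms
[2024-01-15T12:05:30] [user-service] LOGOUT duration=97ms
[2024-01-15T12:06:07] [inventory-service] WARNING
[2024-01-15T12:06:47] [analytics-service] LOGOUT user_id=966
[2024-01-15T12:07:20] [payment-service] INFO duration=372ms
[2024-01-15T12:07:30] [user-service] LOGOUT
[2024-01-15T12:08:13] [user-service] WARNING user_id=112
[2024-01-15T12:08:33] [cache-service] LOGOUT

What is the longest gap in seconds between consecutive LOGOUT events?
330

To find the longest gap:

1. Extract all LOGOUT events in chronological order
2. Calculate time differences between consecutive events
3. Find the maximum difference
4. Longest gap: 330 seconds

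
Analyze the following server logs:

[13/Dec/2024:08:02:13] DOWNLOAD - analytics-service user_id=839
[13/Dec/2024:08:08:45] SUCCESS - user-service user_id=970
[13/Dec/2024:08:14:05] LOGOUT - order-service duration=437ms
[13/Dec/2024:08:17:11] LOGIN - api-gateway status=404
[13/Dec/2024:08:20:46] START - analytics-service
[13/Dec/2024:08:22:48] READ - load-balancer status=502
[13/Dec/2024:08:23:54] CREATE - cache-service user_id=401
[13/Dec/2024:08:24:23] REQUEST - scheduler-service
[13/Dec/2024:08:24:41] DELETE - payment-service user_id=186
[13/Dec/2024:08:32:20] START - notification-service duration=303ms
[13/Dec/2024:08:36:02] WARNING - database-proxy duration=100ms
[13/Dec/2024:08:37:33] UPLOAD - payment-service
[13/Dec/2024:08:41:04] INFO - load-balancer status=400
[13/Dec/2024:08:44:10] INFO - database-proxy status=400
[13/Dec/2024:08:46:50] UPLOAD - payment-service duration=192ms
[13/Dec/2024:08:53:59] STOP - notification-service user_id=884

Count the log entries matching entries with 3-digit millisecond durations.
4

To find matching entries:

1. Pattern to match: entries with 3-digit millisecond durations
2. Scan each log entry for the pattern
3. Count matches: 4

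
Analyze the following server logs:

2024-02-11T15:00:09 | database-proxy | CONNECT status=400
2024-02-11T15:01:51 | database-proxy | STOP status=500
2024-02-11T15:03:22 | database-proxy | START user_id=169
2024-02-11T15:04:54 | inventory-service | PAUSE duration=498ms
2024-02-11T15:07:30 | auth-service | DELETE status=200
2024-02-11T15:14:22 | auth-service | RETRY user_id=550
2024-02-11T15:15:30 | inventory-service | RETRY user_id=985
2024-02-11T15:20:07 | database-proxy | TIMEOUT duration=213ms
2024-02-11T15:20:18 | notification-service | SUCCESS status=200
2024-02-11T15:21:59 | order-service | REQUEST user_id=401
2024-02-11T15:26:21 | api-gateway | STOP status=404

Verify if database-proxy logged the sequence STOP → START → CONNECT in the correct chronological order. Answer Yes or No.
No

To verify sequence order:

1. Find all events in sequence STOP → START → CONNECT for database-proxy
2. Extract their timestamps
3. Check if timestamps are in ascending order
4. Result: No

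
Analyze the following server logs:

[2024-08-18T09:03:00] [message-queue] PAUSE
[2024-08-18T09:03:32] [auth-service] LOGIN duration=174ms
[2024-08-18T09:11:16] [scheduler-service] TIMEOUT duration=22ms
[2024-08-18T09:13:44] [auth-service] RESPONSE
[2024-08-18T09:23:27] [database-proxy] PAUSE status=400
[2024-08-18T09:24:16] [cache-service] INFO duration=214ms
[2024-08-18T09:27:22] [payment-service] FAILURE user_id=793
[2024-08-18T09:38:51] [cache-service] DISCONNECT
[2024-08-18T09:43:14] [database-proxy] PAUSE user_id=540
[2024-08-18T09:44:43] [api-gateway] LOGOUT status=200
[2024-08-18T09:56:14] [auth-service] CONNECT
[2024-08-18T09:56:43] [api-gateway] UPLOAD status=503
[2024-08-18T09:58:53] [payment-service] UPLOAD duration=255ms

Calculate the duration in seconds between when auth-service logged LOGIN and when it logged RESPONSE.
612

To find the time between events:

1. Locate the first LOGIN event for auth-service: 2024-08-18T09:03:32
2. Locate the first RESPONSE event for auth-service: 2024-08-18T09:13:44
3. Calculate the difference: 2024-08-18T09:13:44 - 2024-08-18T09:03:32 = 612 seconds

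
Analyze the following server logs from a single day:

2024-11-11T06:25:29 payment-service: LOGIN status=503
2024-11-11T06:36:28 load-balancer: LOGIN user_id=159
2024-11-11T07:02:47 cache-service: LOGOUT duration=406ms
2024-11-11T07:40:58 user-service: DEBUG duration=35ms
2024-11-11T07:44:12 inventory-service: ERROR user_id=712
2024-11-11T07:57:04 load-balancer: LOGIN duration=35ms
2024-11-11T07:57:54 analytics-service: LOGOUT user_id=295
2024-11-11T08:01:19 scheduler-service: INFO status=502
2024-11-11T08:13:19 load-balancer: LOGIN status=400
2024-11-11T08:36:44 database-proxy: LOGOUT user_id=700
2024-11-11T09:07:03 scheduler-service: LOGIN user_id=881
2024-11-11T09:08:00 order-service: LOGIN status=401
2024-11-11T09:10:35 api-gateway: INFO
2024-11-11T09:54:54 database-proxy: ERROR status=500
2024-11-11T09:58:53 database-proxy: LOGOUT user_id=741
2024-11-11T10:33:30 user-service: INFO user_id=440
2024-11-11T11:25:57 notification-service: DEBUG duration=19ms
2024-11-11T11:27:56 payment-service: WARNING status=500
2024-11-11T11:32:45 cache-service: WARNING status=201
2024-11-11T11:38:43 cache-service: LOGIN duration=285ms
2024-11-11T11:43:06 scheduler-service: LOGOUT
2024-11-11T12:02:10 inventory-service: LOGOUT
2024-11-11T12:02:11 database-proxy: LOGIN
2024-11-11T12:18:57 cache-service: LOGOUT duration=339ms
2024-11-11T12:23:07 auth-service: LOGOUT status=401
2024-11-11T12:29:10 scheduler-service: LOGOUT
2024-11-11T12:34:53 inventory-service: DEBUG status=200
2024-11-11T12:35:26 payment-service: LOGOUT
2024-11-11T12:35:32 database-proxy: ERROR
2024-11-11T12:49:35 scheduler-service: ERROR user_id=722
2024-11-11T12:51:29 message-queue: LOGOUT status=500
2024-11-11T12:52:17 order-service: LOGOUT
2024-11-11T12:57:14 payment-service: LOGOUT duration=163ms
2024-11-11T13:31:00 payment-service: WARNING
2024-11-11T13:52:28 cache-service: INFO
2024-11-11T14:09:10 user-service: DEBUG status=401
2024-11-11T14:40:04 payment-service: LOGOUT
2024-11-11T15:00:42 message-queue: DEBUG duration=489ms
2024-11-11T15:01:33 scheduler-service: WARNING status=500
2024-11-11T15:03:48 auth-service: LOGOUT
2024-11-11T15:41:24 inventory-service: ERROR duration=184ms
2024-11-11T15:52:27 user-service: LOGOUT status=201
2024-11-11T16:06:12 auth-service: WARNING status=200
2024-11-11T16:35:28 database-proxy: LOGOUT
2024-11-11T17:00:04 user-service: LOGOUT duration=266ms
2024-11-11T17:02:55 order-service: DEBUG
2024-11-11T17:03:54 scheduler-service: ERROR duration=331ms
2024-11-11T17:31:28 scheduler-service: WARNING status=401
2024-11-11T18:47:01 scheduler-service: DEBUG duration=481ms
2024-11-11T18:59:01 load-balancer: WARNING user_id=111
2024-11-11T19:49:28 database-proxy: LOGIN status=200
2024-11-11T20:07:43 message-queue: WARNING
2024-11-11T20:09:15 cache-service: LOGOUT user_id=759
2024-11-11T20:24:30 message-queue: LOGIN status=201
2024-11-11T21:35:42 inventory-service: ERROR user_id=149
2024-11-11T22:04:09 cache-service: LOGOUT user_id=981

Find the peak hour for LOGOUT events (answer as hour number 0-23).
12

To find the peak hour:

1. Group all LOGOUT events by hour
2. Count events in each hour
3. Find hour with maximum count
4. Peak hour: 12 (with 8 events)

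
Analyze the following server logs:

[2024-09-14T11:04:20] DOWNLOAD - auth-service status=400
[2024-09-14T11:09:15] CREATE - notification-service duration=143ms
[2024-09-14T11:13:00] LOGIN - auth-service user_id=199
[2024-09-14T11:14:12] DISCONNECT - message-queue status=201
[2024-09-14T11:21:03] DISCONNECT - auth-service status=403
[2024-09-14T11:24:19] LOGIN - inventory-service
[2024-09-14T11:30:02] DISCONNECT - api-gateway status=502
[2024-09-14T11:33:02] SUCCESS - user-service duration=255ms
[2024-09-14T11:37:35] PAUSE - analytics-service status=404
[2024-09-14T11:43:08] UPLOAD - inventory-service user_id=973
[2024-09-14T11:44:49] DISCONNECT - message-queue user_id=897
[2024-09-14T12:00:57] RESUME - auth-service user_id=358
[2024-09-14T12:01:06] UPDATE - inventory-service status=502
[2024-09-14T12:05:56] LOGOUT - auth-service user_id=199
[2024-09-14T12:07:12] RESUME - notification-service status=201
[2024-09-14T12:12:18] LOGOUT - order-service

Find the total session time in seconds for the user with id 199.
3176

To calculate session duration:

1. Find LOGIN event for user_id=199: 2024-09-14T11:13:00
2. Find LOGOUT event for user_id=199: 2024-09-14T12:05:56
3. Session duration: 2024-09-14T12:05:56 - 2024-09-14T11:13:00 = 3176 seconds (52 minutes)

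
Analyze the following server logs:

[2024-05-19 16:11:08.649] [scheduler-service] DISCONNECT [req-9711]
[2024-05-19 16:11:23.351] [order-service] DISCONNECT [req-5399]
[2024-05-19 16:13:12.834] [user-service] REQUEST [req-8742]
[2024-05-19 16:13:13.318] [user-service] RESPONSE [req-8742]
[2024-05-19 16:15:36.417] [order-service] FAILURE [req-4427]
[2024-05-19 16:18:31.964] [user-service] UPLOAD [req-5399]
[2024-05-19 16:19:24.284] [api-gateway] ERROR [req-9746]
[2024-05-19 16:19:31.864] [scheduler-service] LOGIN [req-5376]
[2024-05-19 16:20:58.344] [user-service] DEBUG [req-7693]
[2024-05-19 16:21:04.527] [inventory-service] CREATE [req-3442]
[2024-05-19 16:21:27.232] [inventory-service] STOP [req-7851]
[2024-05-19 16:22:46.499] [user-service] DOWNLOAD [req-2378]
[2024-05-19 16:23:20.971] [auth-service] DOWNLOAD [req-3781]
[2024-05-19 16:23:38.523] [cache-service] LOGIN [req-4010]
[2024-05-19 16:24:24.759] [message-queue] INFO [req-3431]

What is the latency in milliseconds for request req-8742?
484

To calculate latency:

1. Find REQUEST with id req-8742: 2024-05-19 16:13:12.834
2. Find RESPONSE with id req-8742: 2024-05-19 16:13:13.318
3. Latency: 2024-05-19 16:13:13.318 - 2024-05-19 16:13:12.834 = 484ms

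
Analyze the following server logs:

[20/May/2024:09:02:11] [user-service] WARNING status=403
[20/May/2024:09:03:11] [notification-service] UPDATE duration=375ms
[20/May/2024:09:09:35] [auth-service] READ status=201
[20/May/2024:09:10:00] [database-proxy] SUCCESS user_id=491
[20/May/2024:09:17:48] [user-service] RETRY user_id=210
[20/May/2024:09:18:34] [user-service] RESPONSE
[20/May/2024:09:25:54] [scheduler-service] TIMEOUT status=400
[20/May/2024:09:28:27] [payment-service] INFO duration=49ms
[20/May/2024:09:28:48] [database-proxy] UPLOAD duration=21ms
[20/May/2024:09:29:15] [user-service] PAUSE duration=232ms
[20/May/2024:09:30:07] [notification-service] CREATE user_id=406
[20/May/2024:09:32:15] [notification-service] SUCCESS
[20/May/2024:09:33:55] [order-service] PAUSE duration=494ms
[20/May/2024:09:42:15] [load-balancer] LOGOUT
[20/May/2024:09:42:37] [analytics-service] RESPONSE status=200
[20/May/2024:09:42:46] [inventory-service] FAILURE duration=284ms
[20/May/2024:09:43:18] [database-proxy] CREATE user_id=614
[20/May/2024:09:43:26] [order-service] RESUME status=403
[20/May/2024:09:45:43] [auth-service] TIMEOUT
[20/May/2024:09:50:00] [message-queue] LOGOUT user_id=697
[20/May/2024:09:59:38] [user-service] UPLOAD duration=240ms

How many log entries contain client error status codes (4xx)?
3

To find matching entries:

1. Pattern to match: client error status codes (4xx)
2. Scan each log entry for the pattern
3. Count matches: 3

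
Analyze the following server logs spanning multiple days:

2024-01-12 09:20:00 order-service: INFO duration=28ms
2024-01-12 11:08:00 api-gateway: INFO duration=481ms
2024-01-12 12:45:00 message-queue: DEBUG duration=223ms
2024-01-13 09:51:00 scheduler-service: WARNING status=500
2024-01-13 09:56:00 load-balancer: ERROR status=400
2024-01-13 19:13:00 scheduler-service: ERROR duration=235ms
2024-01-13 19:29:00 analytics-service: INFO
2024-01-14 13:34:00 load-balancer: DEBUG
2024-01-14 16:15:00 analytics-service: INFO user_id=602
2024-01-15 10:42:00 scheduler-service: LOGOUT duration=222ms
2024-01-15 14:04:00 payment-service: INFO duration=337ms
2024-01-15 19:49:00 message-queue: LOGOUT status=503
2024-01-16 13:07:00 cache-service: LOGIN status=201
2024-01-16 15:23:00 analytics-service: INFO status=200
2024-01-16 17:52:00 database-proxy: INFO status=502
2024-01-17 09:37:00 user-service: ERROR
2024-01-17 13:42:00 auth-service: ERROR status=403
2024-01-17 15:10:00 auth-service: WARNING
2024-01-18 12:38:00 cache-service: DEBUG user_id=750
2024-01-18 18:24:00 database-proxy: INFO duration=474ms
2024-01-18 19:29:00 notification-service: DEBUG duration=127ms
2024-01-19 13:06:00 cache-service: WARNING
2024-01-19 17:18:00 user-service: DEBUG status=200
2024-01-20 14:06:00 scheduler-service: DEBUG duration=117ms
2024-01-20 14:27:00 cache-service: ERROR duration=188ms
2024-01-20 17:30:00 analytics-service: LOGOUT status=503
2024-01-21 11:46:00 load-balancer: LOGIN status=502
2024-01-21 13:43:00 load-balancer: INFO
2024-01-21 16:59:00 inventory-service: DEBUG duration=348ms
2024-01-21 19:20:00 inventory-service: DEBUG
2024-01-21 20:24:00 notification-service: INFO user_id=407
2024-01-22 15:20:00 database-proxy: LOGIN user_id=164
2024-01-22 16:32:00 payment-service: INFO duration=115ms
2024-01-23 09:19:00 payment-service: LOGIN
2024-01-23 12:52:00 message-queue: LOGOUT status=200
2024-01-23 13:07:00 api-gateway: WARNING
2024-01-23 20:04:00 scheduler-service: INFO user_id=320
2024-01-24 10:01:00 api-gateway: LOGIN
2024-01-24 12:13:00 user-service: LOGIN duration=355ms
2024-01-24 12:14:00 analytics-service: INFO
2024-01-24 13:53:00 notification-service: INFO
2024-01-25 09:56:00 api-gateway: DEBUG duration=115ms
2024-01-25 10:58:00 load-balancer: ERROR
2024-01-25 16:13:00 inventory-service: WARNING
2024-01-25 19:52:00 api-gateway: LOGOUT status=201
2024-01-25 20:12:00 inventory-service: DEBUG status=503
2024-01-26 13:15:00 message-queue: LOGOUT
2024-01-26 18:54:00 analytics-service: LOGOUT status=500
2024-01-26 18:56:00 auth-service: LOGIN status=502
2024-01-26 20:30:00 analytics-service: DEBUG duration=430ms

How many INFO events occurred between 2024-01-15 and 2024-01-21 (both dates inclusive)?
6

To filter by date range:

1. Date range: 2024-01-15 through 2024-01-21, both dates inclusive
2. Filter for INFO events whose date falls in this range
3. Count matching events: 6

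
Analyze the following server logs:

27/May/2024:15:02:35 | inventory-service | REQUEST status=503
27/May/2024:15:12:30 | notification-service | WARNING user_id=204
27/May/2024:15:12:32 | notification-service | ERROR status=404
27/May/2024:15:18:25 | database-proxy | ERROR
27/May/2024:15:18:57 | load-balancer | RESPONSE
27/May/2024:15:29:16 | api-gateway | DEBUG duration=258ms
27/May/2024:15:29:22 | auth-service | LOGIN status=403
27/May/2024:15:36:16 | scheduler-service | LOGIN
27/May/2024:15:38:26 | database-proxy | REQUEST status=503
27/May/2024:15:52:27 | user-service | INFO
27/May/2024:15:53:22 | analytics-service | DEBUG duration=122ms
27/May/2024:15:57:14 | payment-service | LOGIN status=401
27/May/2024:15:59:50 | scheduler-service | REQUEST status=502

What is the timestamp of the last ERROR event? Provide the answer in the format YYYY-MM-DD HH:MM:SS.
2024-05-27 15:18:25

To find the last event:

1. Filter for all ERROR events
2. Sort by timestamp
3. Select the last one
4. Timestamp: 2024-05-27 15:18:25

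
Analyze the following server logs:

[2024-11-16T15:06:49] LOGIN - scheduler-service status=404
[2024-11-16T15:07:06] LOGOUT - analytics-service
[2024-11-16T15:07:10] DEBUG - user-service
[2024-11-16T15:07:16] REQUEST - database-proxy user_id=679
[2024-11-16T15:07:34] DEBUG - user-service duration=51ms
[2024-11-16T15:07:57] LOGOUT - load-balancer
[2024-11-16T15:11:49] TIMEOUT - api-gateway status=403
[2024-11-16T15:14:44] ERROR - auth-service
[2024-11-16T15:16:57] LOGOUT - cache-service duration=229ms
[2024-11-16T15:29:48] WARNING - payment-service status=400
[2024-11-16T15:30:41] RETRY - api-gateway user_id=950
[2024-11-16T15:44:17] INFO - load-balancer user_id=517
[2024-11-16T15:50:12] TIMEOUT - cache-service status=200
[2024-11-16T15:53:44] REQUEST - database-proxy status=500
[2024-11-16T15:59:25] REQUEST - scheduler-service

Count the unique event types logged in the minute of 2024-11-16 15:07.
3

To count unique event types:

1. Filter events in the minute starting at 2024-11-16 15:07
2. Extract event types from matching entries
3. Count unique types: 3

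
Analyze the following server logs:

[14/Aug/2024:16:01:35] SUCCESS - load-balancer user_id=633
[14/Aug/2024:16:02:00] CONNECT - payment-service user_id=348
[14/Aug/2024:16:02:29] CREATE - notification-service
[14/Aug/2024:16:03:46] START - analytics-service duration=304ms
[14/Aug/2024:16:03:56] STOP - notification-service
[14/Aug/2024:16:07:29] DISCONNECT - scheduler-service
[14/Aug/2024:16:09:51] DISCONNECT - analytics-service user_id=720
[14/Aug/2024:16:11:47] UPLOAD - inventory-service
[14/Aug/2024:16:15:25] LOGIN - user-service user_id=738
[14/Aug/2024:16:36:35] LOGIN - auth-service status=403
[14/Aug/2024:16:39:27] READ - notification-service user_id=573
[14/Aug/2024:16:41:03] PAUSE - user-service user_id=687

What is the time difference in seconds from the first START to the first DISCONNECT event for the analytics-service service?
365

To find the time between events:

1. Locate the first START event for analytics-service: 14/Aug/2024:16:03:46
2. Locate the first DISCONNECT event for analytics-service: 14/Aug/2024:16:09:51
3. Calculate the difference: 14/Aug/2024:16:09:51 - 14/Aug/2024:16:03:46 = 365 seconds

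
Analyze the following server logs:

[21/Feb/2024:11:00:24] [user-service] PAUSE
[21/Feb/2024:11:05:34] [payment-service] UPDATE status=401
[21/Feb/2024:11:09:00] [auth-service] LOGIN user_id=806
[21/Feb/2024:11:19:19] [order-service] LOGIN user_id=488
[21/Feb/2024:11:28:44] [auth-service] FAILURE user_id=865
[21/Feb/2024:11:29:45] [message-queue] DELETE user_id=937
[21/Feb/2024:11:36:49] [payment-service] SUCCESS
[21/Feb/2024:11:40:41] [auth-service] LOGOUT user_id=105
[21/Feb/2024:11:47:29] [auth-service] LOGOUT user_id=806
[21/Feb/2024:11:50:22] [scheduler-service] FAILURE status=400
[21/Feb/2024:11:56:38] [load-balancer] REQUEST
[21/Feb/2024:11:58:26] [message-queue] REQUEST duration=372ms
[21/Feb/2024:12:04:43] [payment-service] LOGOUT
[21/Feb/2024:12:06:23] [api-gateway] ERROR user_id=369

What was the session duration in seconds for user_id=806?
2309

To calculate session duration:

1. Find LOGIN event for user_id=806: 21/Feb/2024:11:09:00
2. Find LOGOUT event for user_id=806: 21/Feb/2024:11:47:29
3. Session duration: 21/Feb/2024:11:47:29 - 21/Feb/2024:11:09:00 = 2309 seconds (38 minutes)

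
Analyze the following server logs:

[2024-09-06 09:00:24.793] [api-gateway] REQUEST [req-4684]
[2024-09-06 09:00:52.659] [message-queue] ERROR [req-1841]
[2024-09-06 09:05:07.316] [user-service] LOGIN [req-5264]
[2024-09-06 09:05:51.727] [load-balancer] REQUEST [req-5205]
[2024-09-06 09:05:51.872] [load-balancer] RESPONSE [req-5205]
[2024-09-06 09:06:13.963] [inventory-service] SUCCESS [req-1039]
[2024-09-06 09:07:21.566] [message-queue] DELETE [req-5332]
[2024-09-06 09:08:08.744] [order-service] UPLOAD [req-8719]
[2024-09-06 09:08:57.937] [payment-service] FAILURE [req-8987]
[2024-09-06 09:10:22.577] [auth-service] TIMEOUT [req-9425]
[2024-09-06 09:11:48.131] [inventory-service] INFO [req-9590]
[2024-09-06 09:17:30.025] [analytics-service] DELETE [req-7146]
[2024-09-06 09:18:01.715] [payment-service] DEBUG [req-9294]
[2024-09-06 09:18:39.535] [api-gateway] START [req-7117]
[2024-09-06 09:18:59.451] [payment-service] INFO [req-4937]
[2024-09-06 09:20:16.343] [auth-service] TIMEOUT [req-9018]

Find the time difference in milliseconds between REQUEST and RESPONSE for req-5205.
145

To calculate latency:

1. Find REQUEST with id req-5205: 2024-09-06 09:05:51.727
2. Find RESPONSE with id req-5205: 2024-09-06 09:05:51.872
3. Latency: 2024-09-06 09:05:51.872 - 2024-09-06 09:05:51.727 = 145ms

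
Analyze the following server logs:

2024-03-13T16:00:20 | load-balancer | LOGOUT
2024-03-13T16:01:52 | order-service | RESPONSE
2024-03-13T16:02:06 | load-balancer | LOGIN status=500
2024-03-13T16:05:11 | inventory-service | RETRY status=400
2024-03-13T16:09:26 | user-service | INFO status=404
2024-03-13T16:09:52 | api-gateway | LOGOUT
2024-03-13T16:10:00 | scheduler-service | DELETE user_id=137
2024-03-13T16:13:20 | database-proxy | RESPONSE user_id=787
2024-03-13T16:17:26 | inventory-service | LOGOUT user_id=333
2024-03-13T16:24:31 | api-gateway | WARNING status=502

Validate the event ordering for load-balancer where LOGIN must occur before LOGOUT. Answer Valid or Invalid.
Invalid

To validate ordering:

1. Required order: LOGIN → LOGOUT
2. Rule: LOGIN must occur before LOGOUT
3. Check actual order of events for load-balancer
4. Result: Invalid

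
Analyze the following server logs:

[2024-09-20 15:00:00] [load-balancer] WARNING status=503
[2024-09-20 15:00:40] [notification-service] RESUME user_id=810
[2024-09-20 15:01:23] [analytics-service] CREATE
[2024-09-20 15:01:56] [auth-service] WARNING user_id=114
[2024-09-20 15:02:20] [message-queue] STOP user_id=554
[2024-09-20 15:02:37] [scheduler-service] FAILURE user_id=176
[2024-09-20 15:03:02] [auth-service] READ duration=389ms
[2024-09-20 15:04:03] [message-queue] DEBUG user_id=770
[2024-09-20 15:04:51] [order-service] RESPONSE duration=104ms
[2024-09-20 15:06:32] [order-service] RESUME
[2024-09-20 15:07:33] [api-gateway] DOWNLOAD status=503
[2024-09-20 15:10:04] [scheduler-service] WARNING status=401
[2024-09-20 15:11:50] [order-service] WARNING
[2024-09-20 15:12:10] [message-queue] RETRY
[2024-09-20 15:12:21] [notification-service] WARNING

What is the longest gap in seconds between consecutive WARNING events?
488

To find the longest gap:

1. Extract all WARNING events in chronological order
2. Calculate time differences between consecutive events
3. Find the maximum difference
4. Longest gap: 488 seconds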